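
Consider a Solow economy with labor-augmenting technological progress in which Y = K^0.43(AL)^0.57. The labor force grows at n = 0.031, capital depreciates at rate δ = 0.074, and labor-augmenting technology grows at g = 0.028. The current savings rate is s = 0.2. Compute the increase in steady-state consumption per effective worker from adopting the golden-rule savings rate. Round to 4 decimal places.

The effective depreciation rate is n + g + δ = 0.031 + 0.028 + 0.074 = 0.133.
Current steady state (s = 0.2): k* = (0.2/0.133)^(1/0.57) ≈ 2.0457, y* = 2.0457^0.43 ≈ 1.3604, c* = (1−0.2)·1.3604 ≈ 1.0883.
Maximizing c = f(k) − (n+g+δ)·k gives f'(k) = n+g+δ, i.e. 0.43·k^(0.43−1) = 0.133, so k_gold = (0.43/0.133)^(1/0.57) ≈ 7.8355.
y_gold = 7.8355^0.43 ≈ 2.4235, c_gold = y_gold − 0.133·k_gold ≈ 1.3814.
Gain: Δc = 1.3814 − 1.0883 ≈ 0.2931.

Δc ≈ 0.2931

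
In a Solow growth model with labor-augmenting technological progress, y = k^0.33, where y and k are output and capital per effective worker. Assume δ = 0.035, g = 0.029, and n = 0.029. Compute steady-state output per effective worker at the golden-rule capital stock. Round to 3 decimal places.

Break-even investment rate: n + g + δ = 0.029 + 0.029 + 0.035 = 0.093.
Golden rule sets MPK = n+g+δ: 0.33·k^(0.33−1) = 0.093, so k_gold = (0.33/0.093)^(1/0.67) ≈ 6.6213.
Output: y_gold = k_gold^0.33 = 6.6213^0.33 ≈ 1.8660.

y_gold ≈ 1.866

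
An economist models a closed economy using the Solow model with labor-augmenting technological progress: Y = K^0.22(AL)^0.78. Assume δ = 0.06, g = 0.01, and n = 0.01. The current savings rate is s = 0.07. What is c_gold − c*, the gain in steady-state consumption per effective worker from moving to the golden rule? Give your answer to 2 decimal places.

The effective depreciation rate is n + g + δ = 0.01 + 0.01 + 0.06 = 0.08.
Current steady state (s = 0.07): k* = (0.07/0.08)^(1/0.78) ≈ 0.8427, y* = 0.8427^0.22 ≈ 0.9630, c* = (1−0.07)·0.9630 ≈ 0.8956.
At the golden rule the marginal product of capital equals n+g+δ: 0.22·k^(0.22−1) = 0.08. Solving, k_gold = (0.22/0.08)^(1/0.78) ≈ 3.6580.
y_gold = 3.6580^0.22 ≈ 1.3302, c_gold = y_gold − 0.08·k_gold ≈ 1.0375.
Gain: Δc = 1.0375 − 0.8956 ≈ 0.1419.

Δc ≈ 0.14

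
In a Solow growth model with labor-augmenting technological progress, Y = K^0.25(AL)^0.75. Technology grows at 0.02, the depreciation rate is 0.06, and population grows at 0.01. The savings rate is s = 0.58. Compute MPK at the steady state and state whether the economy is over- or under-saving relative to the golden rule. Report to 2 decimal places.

over-saving; MPK ≈ 0.04

Capital per effective worker breaks even when investment replaces (n + g + δ)·k; here n + g + δ = 0.09.
Steady-state k*: s·k^0.25 = 0.09·k gives k* = (0.58/0.09)^(1/0.75) ≈ 11.9926.
MPK = 0.25·11.9926^(-0.75) ≈ 0.0388.
MPK < n+g+δ = 0.09, so the economy is dynamically inefficient (over-saving).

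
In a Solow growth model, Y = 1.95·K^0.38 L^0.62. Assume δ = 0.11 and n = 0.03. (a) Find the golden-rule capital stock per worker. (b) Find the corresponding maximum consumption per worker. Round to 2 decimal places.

Break-even investment rate: n + δ = 0.03 + 0.11 = 0.14.
Golden rule sets MPK = n+δ: 0.38·1.95·k^(0.38−1) = 0.14, so k_gold = (0.38·1.95/0.14)^(1/0.62) ≈ 14.6975.
y_gold = 1.95·14.6975^0.38 ≈ 5.4149; c_gold = y_gold − 0.14·k_gold ≈ 3.3572.

(a) k_gold ≈ 14.70; (b) c_gold ≈ 3.36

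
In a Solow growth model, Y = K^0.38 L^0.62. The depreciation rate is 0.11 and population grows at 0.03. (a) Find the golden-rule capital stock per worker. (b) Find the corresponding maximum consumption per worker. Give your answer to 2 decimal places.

(a) k_gold ≈ 5.01; (b) c_gold ≈ 1.14

The effective depreciation rate is n + δ = 0.03 + 0.11 = 0.14.
Setting f'(k) = n+δ gives 0.38·k^(0.38−1) = 0.14, hence k_gold = (0.38/0.14)^(1/0.62) ≈ 5.0055.
y_gold = 5.0055^0.38 ≈ 1.8441; c_gold = y_gold − 0.14·k_gold ≈ 1.1434.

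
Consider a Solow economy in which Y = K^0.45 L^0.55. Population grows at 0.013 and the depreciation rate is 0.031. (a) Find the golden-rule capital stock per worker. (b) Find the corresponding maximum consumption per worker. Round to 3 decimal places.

(a) k_gold ≈ 68.537; (b) c_gold ≈ 3.686

n + δ = 0.013 + 0.031 = 0.044.
Golden rule sets MPK = n+δ: 0.45·k^(0.45−1) = 0.044, so k_gold = (0.45/0.044)^(1/0.55) ≈ 68.5373.
y_gold = 68.5373^0.45 ≈ 6.7014; c_gold = y_gold − 0.044·k_gold ≈ 3.6858.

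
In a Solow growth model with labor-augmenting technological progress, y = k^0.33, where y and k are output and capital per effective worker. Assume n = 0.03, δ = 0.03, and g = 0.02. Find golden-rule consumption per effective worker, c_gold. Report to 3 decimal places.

c_gold ≈ 1.346

The effective depreciation rate is n + g + δ = 0.03 + 0.02 + 0.03 = 0.08.
Setting f'(k) = n+g+δ gives 0.33·k^(0.33−1) = 0.08, hence k_gold = (0.33/0.08)^(1/0.67) ≈ 8.2898.
y_gold = 8.2898^0.33 ≈ 2.0096.
c_gold = y_gold − (n+g+δ)·k_gold = 2.0096 − 0.08·8.2898 ≈ 1.3465.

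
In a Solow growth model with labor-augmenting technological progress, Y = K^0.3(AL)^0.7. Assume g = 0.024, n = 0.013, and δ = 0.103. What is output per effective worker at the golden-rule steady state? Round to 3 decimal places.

Capital per effective worker breaks even when investment replaces (n + g + δ)·k; here n + g + δ = 0.14.
Setting f'(k) = n+g+δ gives 0.3·k^(0.3−1) = 0.14, hence k_gold = (0.3/0.14)^(1/0.7) ≈ 2.9706.
Output: y_gold = k_gold^0.3 = 2.9706^0.3 ≈ 1.3863.

y_gold ≈ 1.386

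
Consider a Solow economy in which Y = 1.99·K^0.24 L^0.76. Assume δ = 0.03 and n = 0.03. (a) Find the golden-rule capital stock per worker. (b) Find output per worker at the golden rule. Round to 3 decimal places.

(a) k_gold ≈ 15.325; (b) y_gold ≈ 3.831

Break-even investment rate: n + δ = 0.03 + 0.03 = 0.06.
Golden rule sets MPK = n+δ: 0.24·1.99·k^(0.24−1) = 0.06, so k_gold = (0.24·1.99/0.06)^(1/0.76) ≈ 15.3254.
y_gold = 1.99·15.3254^0.24 ≈ 3.8314.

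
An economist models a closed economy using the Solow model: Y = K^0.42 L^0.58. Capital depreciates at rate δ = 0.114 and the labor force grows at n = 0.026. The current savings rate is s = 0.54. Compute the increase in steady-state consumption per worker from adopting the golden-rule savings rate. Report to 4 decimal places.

Δc ≈ 0.0624

Break-even investment rate: n + δ = 0.026 + 0.114 = 0.14.
Current steady state (s = 0.54): k* = (0.54/0.14)^(1/0.58) ≈ 10.2519, y* = 10.2519^0.42 ≈ 2.6579, c* = (1−0.54)·2.6579 ≈ 1.2226.
Setting f'(k) = n+δ gives 0.42·k^(0.42−1) = 0.14, hence k_gold = (0.42/0.14)^(1/0.58) ≈ 6.6470.
y_gold = 6.6470^0.42 ≈ 2.2157, c_gold = y_gold − 0.14·k_gold ≈ 1.2851.
Gain: Δc = 1.2851 − 1.2226 ≈ 0.0624.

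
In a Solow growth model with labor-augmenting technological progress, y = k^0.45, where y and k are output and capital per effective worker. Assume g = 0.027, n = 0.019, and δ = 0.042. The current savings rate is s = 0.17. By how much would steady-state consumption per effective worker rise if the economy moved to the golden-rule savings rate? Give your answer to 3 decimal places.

The effective depreciation rate is n + g + δ = 0.019 + 0.027 + 0.042 = 0.088.
Current steady state (s = 0.17): k* = (0.17/0.088)^(1/0.55) ≈ 3.3108, y* = 3.3108^0.45 ≈ 1.7138, c* = (1−0.17)·1.7138 ≈ 1.4225.
Setting f'(k) = n+g+δ gives 0.45·k^(0.45−1) = 0.088, hence k_gold = (0.45/0.088)^(1/0.55) ≈ 19.4357.
y_gold = 19.4357^0.45 ≈ 3.8008, c_gold = y_gold − 0.088·k_gold ≈ 2.0904.
Gain: Δc = 2.0904 − 1.4225 ≈ 0.6679.

Δc ≈ 0.668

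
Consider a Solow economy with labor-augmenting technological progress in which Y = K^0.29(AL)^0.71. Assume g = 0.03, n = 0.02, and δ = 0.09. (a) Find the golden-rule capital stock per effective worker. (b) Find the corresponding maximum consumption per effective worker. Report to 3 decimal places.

n + g + δ = 0.02 + 0.03 + 0.09 = 0.14.
Golden rule sets MPK = n+g+δ: 0.29·k^(0.29−1) = 0.14, so k_gold = (0.29/0.14)^(1/0.71) ≈ 2.7890.
y_gold = 2.7890^0.29 ≈ 1.3464; c_gold = y_gold − 0.14·k_gold ≈ 0.9560.

(a) k_gold ≈ 2.789; (b) c_gold ≈ 0.956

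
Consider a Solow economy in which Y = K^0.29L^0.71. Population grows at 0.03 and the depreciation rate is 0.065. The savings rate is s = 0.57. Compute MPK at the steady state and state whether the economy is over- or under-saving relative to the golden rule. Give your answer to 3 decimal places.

over-saving; MPK ≈ 0.048

n + δ = 0.03 + 0.065 = 0.095.
Steady-state k*: s·k^0.29 = 0.095·k gives k* = (0.57/0.095)^(1/0.71) ≈ 12.4735.
MPK = 0.29·12.4735^(-0.71) ≈ 0.0483.
MPK < n+δ = 0.095, so the economy is dynamically inefficient (over-saving).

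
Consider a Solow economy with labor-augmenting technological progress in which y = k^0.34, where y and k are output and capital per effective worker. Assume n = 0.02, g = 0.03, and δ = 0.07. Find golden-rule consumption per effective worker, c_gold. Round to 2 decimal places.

c_gold ≈ 1.13

The effective depreciation rate is n + g + δ = 0.02 + 0.03 + 0.07 = 0.12.
At the golden rule the marginal product of capital equals n+g+δ: 0.34·k^(0.34−1) = 0.12. Solving, k_gold = (0.34/0.12)^(1/0.66) ≈ 4.8451.
y_gold = 4.8451^0.34 ≈ 1.7100.
c_gold = y_gold − (n+g+δ)·k_gold = 1.7100 − 0.12·4.8451 ≈ 1.1286.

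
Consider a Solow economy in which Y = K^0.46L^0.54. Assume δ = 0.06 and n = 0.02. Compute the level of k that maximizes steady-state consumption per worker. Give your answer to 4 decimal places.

The effective depreciation rate is n + δ = 0.02 + 0.06 = 0.08.
At the golden rule the marginal product of capital equals n+δ: 0.46·k^(0.46−1) = 0.08. Solving, k_gold = (0.46/0.08)^(1/0.54) ≈ 25.5148.

k_gold ≈ 25.5148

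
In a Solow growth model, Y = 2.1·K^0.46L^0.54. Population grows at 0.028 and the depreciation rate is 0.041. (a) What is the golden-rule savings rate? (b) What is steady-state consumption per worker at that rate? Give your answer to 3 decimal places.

Capital per worker breaks even when investment replaces (n + δ)·k; here n + δ = 0.069.
For Cobb-Douglas, s_gold equals capital's share: s_gold = 0.46.
At the golden rule the marginal product of capital equals n+δ: 0.46·2.1·k^(0.46−1) = 0.069. Solving, k_gold = (0.46·2.1/0.069)^(1/0.54) ≈ 132.5743.
y_gold = 2.1·132.5743^0.46 ≈ 19.8861; c_gold = (1−0.46)·y_gold ≈ 10.7385.

(a) s_gold = 0.460; (b) c_gold ≈ 10.739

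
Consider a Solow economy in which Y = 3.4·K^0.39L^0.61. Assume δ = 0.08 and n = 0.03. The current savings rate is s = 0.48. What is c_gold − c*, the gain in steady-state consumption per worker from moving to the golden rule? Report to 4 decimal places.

Δc ≈ 0.2701

The effective depreciation rate is n + δ = 0.03 + 0.08 = 0.11.
Current steady state (s = 0.48): k* = (0.48·3.4/0.11)^(1/0.61) ≈ 83.2164, y* = 3.4·83.2164^0.39 ≈ 19.0704, c* = (1−0.48)·19.0704 ≈ 9.9166.
Setting f'(k) = n+δ gives 0.39·3.4·k^(0.39−1) = 0.11, hence k_gold = (0.39·3.4/0.11)^(1/0.61) ≈ 59.2077.
y_gold = 3.4·59.2077^0.39 ≈ 16.6996, c_gold = y_gold − 0.11·k_gold ≈ 10.1868.
Gain: Δc = 10.1868 − 9.9166 ≈ 0.2701.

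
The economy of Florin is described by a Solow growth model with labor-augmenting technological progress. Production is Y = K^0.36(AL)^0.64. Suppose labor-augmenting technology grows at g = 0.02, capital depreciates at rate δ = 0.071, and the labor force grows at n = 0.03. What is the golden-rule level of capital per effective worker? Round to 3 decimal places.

k_gold ≈ 5.494

n + g + δ = 0.03 + 0.02 + 0.071 = 0.121.
Setting f'(k) = n+g+δ gives 0.36·k^(0.36−1) = 0.121, hence k_gold = (0.36/0.121)^(1/0.64) ≈ 5.4938.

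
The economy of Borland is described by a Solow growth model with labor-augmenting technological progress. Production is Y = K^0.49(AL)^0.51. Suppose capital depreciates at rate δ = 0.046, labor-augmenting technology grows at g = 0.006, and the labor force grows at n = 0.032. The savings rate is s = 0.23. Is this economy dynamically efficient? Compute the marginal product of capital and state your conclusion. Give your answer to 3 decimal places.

dynamically efficient; MPK ≈ 0.179

Break-even investment rate: n + g + δ = 0.032 + 0.006 + 0.046 = 0.084.
Steady-state k*: s·k^0.49 = 0.084·k gives k* = (0.23/0.084)^(1/0.51) ≈ 7.2068.
MPK = 0.49·7.2068^(-0.51) ≈ 0.1790.
MPK > n+g+δ = 0.084, so the economy is dynamically efficient (under-saving).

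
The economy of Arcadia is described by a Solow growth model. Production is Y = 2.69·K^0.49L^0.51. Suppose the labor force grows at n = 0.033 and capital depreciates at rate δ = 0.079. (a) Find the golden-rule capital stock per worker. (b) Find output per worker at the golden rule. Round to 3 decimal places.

Capital per worker breaks even when investment replaces (n + δ)·k; here n + δ = 0.112.
Golden rule sets MPK = n+δ: 0.49·2.69·k^(0.49−1) = 0.112, so k_gold = (0.49·2.69/0.112)^(1/0.51) ≈ 125.7394.
y_gold = 2.69·125.7394^0.49 ≈ 28.7404.

(a) k_gold ≈ 125.739; (b) y_gold ≈ 28.740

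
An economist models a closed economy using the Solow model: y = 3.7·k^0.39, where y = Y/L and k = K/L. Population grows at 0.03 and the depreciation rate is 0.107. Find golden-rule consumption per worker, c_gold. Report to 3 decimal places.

c_gold ≈ 10.169

n + δ = 0.03 + 0.107 = 0.137.
Setting f'(k) = n+δ gives 0.39·3.7·k^(0.39−1) = 0.137, hence k_gold = (0.39·3.7/0.137)^(1/0.61) ≈ 47.4575.
y_gold = 3.7·47.4575^0.39 ≈ 16.6710.
c_gold = y_gold − (n+δ)·k_gold = 16.6710 − 0.137·47.4575 ≈ 10.1693.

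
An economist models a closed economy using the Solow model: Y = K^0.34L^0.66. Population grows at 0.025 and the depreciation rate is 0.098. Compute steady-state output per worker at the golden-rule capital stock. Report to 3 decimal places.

y_gold ≈ 1.688

The effective depreciation rate is n + δ = 0.025 + 0.098 = 0.123.
Setting f'(k) = n+δ gives 0.34·k^(0.34−1) = 0.123, hence k_gold = (0.34/0.123)^(1/0.66) ≈ 4.6671.
Output: y_gold = k_gold^0.34 = 4.6671^0.34 ≈ 1.6884.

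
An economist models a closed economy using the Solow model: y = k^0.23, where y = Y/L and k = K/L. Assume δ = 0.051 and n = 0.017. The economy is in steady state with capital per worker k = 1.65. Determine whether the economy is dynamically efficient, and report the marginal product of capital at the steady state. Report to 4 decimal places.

Break-even investment rate: n + δ = 0.017 + 0.051 = 0.068.
MPK = 0.23·k^(0.23−1) = 0.23·1.65^(-0.77) ≈ 0.1564.
MPK > 0.068, so the economy is dynamically efficient (under-saving).

dynamically efficient; MPK ≈ 0.1564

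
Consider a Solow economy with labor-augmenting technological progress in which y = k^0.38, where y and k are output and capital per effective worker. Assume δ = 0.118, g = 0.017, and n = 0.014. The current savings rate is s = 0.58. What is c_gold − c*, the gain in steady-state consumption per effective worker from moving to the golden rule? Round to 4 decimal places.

Δc ≈ 0.1344

n + g + δ = 0.014 + 0.017 + 0.118 = 0.149.
Current steady state (s = 0.58): k* = (0.58/0.149)^(1/0.62) ≈ 8.9537, y* = 8.9537^0.38 ≈ 2.3002, c* = (1−0.58)·2.3002 ≈ 0.9661.
At the golden rule the marginal product of capital equals n+g+δ: 0.38·k^(0.38−1) = 0.149. Solving, k_gold = (0.38/0.149)^(1/0.62) ≈ 4.5269.
y_gold = 4.5269^0.38 ≈ 1.7750, c_gold = y_gold − 0.149·k_gold ≈ 1.1005.
Gain: Δc = 1.1005 − 0.9661 ≈ 0.1344.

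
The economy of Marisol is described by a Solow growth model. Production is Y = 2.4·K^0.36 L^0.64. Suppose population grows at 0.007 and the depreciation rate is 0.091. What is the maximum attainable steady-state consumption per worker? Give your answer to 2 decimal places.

c_gold ≈ 5.23

n + δ = 0.007 + 0.091 = 0.098.
Setting f'(k) = n+δ gives 0.36·2.4·k^(0.36−1) = 0.098, hence k_gold = (0.36·2.4/0.098)^(1/0.64) ≈ 29.9925.
y_gold = 2.4·29.9925^0.36 ≈ 8.1646.
c_gold = y_gold − (n+δ)·k_gold = 8.1646 − 0.098·29.9925 ≈ 5.2254.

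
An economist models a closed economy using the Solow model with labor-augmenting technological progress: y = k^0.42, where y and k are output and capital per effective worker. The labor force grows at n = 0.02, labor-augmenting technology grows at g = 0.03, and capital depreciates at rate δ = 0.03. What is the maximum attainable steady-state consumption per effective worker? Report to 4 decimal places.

c_gold ≈ 1.9272

Break-even investment rate: n + g + δ = 0.02 + 0.03 + 0.03 = 0.08.
Maximizing c = f(k) − (n+g+δ)·k gives f'(k) = n+g+δ, i.e. 0.42·k^(0.42−1) = 0.08, so k_gold = (0.42/0.08)^(1/0.58) ≈ 17.4443.
y_gold = 17.4443^0.42 ≈ 3.3227.
c_gold = y_gold − (n+g+δ)·k_gold = 3.3227 − 0.08·17.4443 ≈ 1.9272.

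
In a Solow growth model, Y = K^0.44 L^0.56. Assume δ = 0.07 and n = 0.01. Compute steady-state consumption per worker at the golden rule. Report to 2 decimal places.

Break-even investment rate: n + δ = 0.01 + 0.07 = 0.08.
Golden rule sets MPK = n+δ: 0.44·k^(0.44−1) = 0.08, so k_gold = (0.44/0.08)^(1/0.56) ≈ 20.9931.
y_gold = 20.9931^0.44 ≈ 3.8169.
c_gold = y_gold − (n+δ)·k_gold = 3.8169 − 0.08·20.9931 ≈ 2.1375.

c_gold ≈ 2.14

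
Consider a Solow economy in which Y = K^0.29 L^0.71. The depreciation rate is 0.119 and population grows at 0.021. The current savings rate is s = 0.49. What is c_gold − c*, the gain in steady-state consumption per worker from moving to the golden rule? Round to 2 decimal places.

n + δ = 0.021 + 0.119 = 0.14.
Current steady state (s = 0.49): k* = (0.49/0.14)^(1/0.71) ≈ 5.8384, y* = 5.8384^0.29 ≈ 1.6681, c* = (1−0.49)·1.6681 ≈ 0.8507.
Golden rule sets MPK = n+δ: 0.29·k^(0.29−1) = 0.14, so k_gold = (0.29/0.14)^(1/0.71) ≈ 2.7890.
y_gold = 2.7890^0.29 ≈ 1.3464, c_gold = y_gold − 0.14·k_gold ≈ 0.9560.
Gain: Δc = 0.9560 − 0.8507 ≈ 0.1052.

Δc ≈ 0.11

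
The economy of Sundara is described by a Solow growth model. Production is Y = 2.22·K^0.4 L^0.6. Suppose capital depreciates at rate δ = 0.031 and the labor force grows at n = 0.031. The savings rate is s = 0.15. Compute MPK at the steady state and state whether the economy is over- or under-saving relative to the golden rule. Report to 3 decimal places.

The effective depreciation rate is n + δ = 0.031 + 0.031 = 0.062.
Steady-state k*: s·A·k^0.4 = 0.062·k gives k* = (0.15·2.22/0.062)^(1/0.6) ≈ 16.4723.
MPK = 0.4·2.22·16.4723^(-0.6) ≈ 0.1653.
MPK > n+δ = 0.062, so the economy is dynamically efficient (under-saving).

under-saving; MPK ≈ 0.165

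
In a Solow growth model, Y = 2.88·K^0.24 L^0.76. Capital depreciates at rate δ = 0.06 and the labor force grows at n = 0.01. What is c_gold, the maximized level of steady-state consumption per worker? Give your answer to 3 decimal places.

c_gold ≈ 4.511

n + δ = 0.01 + 0.06 = 0.07.
Maximizing c = f(k) − (n+δ)·k gives f'(k) = n+δ, i.e. 0.24·2.88·k^(0.24−1) = 0.07, so k_gold = (0.24·2.88/0.07)^(1/0.76) ≈ 20.3498.
y_gold = 2.88·20.3498^0.24 ≈ 5.9354.
c_gold = y_gold − (n+δ)·k_gold = 5.9354 − 0.07·20.3498 ≈ 4.5109.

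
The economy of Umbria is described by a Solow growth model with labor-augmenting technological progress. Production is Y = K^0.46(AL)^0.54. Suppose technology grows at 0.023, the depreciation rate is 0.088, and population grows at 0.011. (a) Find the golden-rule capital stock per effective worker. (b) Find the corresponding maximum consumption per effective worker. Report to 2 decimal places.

(a) k_gold ≈ 11.68; (b) c_gold ≈ 1.67

The effective depreciation rate is n + g + δ = 0.011 + 0.023 + 0.088 = 0.122.
Setting f'(k) = n+g+δ gives 0.46·k^(0.46−1) = 0.122, hence k_gold = (0.46/0.122)^(1/0.54) ≈ 11.6789.
y_gold = 11.6789^0.46 ≈ 3.0975; c_gold = y_gold − 0.122·k_gold ≈ 1.6726.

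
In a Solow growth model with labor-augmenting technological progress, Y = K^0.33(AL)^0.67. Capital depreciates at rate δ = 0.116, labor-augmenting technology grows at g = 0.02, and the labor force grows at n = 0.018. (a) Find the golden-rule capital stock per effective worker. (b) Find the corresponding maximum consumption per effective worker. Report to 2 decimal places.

n + g + δ = 0.018 + 0.02 + 0.116 = 0.154.
Golden rule sets MPK = n+g+δ: 0.33·k^(0.33−1) = 0.154, so k_gold = (0.33/0.154)^(1/0.67) ≈ 3.1190.
y_gold = 3.1190^0.33 ≈ 1.4555; c_gold = y_gold − 0.154·k_gold ≈ 0.9752.

(a) k_gold ≈ 3.12; (b) c_gold ≈ 0.98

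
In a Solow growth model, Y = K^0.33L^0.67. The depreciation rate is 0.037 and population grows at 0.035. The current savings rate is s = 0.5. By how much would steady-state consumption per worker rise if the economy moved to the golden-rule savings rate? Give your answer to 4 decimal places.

n + δ = 0.035 + 0.037 = 0.072.
Current steady state (s = 0.5): k* = (0.5/0.072)^(1/0.67) ≈ 18.0375, y* = 18.0375^0.33 ≈ 2.5974, c* = (1−0.5)·2.5974 ≈ 1.2987.
Maximizing c = f(k) − (n+δ)·k gives f'(k) = n+δ, i.e. 0.33·k^(0.33−1) = 0.072, so k_gold = (0.33/0.072)^(1/0.67) ≈ 9.7015.
y_gold = 9.7015^0.33 ≈ 2.1167, c_gold = y_gold − 0.072·k_gold ≈ 1.4182.
Gain: Δc = 1.4182 − 1.2987 ≈ 0.1195.

Δc ≈ 0.1195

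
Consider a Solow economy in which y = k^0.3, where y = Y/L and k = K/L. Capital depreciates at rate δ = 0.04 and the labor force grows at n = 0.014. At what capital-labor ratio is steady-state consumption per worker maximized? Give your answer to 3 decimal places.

Capital per worker breaks even when investment replaces (n + δ)·k; here n + δ = 0.054.
Setting f'(k) = n+δ gives 0.3·k^(0.3−1) = 0.054, hence k_gold = (0.3/0.054)^(1/0.7) ≈ 11.5850.

k_gold ≈ 11.585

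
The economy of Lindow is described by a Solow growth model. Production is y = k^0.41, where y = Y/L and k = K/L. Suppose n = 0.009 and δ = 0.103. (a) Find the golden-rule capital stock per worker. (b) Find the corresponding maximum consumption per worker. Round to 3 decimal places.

(a) k_gold ≈ 9.020; (b) c_gold ≈ 1.454

The effective depreciation rate is n + δ = 0.009 + 0.103 = 0.112.
Setting f'(k) = n+δ gives 0.41·k^(0.41−1) = 0.112, hence k_gold = (0.41/0.112)^(1/0.59) ≈ 9.0198.
y_gold = 9.0198^0.41 ≈ 2.4639; c_gold = y_gold − 0.112·k_gold ≈ 1.4537.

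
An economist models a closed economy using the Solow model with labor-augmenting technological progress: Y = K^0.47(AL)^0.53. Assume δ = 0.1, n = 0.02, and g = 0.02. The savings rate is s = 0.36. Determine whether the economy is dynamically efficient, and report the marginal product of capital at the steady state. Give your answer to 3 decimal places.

Break-even investment rate: n + g + δ = 0.02 + 0.02 + 0.1 = 0.14.
Steady-state k*: s·k^0.47 = 0.14·k gives k* = (0.36/0.14)^(1/0.53) ≈ 5.9417.
MPK = 0.47·5.9417^(-0.53) ≈ 0.1828.
MPK > n+g+δ = 0.14, so the economy is dynamically efficient (under-saving).

dynamically efficient; MPK ≈ 0.183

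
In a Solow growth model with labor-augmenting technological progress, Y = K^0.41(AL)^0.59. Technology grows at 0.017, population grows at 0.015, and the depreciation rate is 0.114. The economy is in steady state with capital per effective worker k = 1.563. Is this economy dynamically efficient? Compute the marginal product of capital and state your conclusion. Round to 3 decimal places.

dynamically efficient; MPK ≈ 0.315

The effective depreciation rate is n + g + δ = 0.015 + 0.017 + 0.114 = 0.146.
MPK = 0.41·k^(0.41−1) = 0.41·1.563^(-0.59) ≈ 0.3150.
MPK > 0.146, so the economy is dynamically efficient (under-saving).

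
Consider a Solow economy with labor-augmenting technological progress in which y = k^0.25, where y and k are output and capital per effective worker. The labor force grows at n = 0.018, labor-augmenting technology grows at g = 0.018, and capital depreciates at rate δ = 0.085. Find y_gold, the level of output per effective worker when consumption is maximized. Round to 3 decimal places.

The effective depreciation rate is n + g + δ = 0.018 + 0.018 + 0.085 = 0.121.
Maximizing c = f(k) − (n+g+δ)·k gives f'(k) = n+g+δ, i.e. 0.25·k^(0.25−1) = 0.121, so k_gold = (0.25/0.121)^(1/0.75) ≈ 2.6315.
Output: y_gold = k_gold^0.25 = 2.6315^0.25 ≈ 1.2737.

y_gold ≈ 1.274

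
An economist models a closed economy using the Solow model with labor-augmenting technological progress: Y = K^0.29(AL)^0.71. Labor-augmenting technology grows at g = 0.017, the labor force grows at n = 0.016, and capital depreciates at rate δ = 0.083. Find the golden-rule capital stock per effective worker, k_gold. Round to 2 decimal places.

The effective depreciation rate is n + g + δ = 0.016 + 0.017 + 0.083 = 0.116.
Setting f'(k) = n+g+δ gives 0.29·k^(0.29−1) = 0.116, hence k_gold = (0.29/0.116)^(1/0.71) ≈ 3.6348.

k_gold ≈ 3.63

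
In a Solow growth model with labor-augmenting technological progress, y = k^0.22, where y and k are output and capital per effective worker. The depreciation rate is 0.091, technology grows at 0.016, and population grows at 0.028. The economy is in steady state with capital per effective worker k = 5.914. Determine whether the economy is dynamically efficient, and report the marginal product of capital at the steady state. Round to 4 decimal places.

dynamically inefficient; MPK ≈ 0.0550

The effective depreciation rate is n + g + δ = 0.028 + 0.016 + 0.091 = 0.135.
MPK = 0.22·k^(0.22−1) = 0.22·5.914^(-0.78) ≈ 0.0550.
MPK < 0.135, so the economy is dynamically inefficient (over-saving).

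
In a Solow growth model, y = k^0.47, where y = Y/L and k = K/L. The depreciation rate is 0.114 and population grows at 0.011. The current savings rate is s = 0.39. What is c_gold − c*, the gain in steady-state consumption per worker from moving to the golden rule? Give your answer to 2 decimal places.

n + δ = 0.011 + 0.114 = 0.125.
Current steady state (s = 0.39): k* = (0.39/0.125)^(1/0.53) ≈ 8.5579, y* = 8.5579^0.47 ≈ 2.7429, c* = (1−0.39)·2.7429 ≈ 1.6732.
Setting f'(k) = n+δ gives 0.47·k^(0.47−1) = 0.125, hence k_gold = (0.47/0.125)^(1/0.53) ≈ 12.1691.
y_gold = 12.1691^0.47 ≈ 3.2365, c_gold = y_gold − 0.125·k_gold ≈ 1.7153.
Gain: Δc = 1.7153 − 1.6732 ≈ 0.0422.

Δc ≈ 0.04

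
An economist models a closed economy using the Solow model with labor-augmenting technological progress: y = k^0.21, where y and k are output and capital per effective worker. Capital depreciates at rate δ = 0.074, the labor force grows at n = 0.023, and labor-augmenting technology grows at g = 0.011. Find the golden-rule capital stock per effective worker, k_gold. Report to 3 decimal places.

k_gold ≈ 2.320

n + g + δ = 0.023 + 0.011 + 0.074 = 0.108.
Golden rule sets MPK = n+g+δ: 0.21·k^(0.21−1) = 0.108, so k_gold = (0.21/0.108)^(1/0.79) ≈ 2.3204.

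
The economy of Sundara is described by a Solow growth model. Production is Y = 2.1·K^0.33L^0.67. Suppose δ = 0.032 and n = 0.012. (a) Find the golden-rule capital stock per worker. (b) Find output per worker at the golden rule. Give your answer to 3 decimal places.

Capital per worker breaks even when investment replaces (n + δ)·k; here n + δ = 0.044.
Golden rule sets MPK = n+δ: 0.33·2.1·k^(0.33−1) = 0.044, so k_gold = (0.33·2.1/0.044)^(1/0.67) ≈ 61.2331.
y_gold = 2.1·61.2331^0.33 ≈ 8.1644.

(a) k_gold ≈ 61.233; (b) y_gold ≈ 8.164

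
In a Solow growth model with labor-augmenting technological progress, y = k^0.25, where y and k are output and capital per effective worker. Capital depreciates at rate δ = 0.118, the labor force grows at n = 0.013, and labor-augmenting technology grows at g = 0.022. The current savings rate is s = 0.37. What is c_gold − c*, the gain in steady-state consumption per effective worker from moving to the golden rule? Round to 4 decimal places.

Break-even investment rate: n + g + δ = 0.013 + 0.022 + 0.118 = 0.153.
Current steady state (s = 0.37): k* = (0.37/0.153)^(1/0.75) ≈ 3.2460, y* = 3.2460^0.25 ≈ 1.3423, c* = (1−0.37)·1.3423 ≈ 0.8456.
Setting f'(k) = n+g+δ gives 0.25·k^(0.25−1) = 0.153, hence k_gold = (0.25/0.153)^(1/0.75) ≈ 1.9246.
y_gold = 1.9246^0.25 ≈ 1.1778, c_gold = y_gold − 0.153·k_gold ≈ 0.8834.
Gain: Δc = 0.8834 − 0.8456 ≈ 0.0377.

Δc ≈ 0.0377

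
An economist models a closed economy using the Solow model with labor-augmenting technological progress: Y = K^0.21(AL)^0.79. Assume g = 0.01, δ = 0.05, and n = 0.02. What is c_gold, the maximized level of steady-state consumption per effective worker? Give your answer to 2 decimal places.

The effective depreciation rate is n + g + δ = 0.02 + 0.01 + 0.05 = 0.08.
Maximizing c = f(k) − (n+g+δ)·k gives f'(k) = n+g+δ, i.e. 0.21·k^(0.21−1) = 0.08, so k_gold = (0.21/0.08)^(1/0.79) ≈ 3.3927.
y_gold = 3.3927^0.21 ≈ 1.2925.
c_gold = y_gold − (n+g+δ)·k_gold = 1.2925 − 0.08·3.3927 ≈ 1.0210.

c_gold ≈ 1.02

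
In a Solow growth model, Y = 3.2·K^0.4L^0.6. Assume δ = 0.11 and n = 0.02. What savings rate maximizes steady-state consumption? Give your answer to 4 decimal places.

s_gold = 0.4000

The effective depreciation rate is n + δ = 0.02 + 0.11 = 0.13.
At the golden rule MPK = n+δ, and in any Cobb-Douglas steady state s = (n+δ)·k/y = MPK·k/y = capital's share 0.4.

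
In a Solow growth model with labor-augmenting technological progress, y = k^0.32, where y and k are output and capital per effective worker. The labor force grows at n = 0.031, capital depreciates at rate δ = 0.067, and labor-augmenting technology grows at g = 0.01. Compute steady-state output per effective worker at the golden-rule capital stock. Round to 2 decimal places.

n + g + δ = 0.031 + 0.01 + 0.067 = 0.108.
Golden rule sets MPK = n+g+δ: 0.32·k^(0.32−1) = 0.108, so k_gold = (0.32/0.108)^(1/0.68) ≈ 4.9399.
Output: y_gold = k_gold^0.32 = 4.9399^0.32 ≈ 1.6672.

y_gold ≈ 1.67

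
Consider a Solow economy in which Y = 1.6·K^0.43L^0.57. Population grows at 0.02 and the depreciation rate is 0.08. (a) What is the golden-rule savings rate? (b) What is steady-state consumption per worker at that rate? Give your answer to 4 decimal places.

(a) s_gold = 0.4300; (b) c_gold ≈ 3.9071

n + δ = 0.02 + 0.08 = 0.1.
For Cobb-Douglas, s_gold equals capital's share: s_gold = 0.43.
Golden rule sets MPK = n+δ: 0.43·1.6·k^(0.43−1) = 0.1, so k_gold = (0.43·1.6/0.1)^(1/0.57) ≈ 29.4750.
y_gold = 1.6·29.4750^0.43 ≈ 6.8546; c_gold = (1−0.43)·y_gold ≈ 3.9071.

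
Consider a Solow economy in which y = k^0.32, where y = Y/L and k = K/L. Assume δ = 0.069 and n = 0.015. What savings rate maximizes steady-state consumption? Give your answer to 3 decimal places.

n + δ = 0.015 + 0.069 = 0.084.
At the golden rule MPK = n+δ, and in any Cobb-Douglas steady state s = (n+δ)·k/y = MPK·k/y = capital's share 0.32.

s_gold = 0.320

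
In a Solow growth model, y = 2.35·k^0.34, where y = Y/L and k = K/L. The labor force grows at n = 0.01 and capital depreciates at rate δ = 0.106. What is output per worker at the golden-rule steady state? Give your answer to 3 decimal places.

Capital per worker breaks even when investment replaces (n + δ)·k; here n + δ = 0.116.
Maximizing c = f(k) − (n+δ)·k gives f'(k) = n+δ, i.e. 0.34·2.35·k^(0.34−1) = 0.116, so k_gold = (0.34·2.35/0.116)^(1/0.66) ≈ 18.6136.
Output: y_gold = 2.35·k_gold^0.34 = 2.35·18.6136^0.34 ≈ 6.3505.

y_gold ≈ 6.351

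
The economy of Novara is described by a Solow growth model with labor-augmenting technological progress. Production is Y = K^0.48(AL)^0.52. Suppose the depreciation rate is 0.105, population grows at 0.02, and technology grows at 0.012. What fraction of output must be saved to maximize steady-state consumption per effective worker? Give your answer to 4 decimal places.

n + g + δ = 0.02 + 0.012 + 0.105 = 0.137.
At the golden rule MPK = n+g+δ, and in any Cobb-Douglas steady state s = (n+g+δ)·k/y = MPK·k/y = capital's share 0.48.

s_gold = 0.4800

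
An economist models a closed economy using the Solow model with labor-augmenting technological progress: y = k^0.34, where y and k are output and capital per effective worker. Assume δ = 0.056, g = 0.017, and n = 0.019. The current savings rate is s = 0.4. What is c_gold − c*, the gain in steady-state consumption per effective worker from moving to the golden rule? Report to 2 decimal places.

n + g + δ = 0.019 + 0.017 + 0.056 = 0.092.
Current steady state (s = 0.4): k* = (0.4/0.092)^(1/0.66) ≈ 9.2700, y* = 9.2700^0.34 ≈ 2.1321, c* = (1−0.4)·2.1321 ≈ 1.2793.
Golden rule sets MPK = n+g+δ: 0.34·k^(0.34−1) = 0.092, so k_gold = (0.34/0.092)^(1/0.66) ≈ 7.2467.
y_gold = 7.2467^0.34 ≈ 1.9609, c_gold = y_gold − 0.092·k_gold ≈ 1.2942.
Gain: Δc = 1.2942 − 1.2793 ≈ 0.0149.

Δc ≈ 0.01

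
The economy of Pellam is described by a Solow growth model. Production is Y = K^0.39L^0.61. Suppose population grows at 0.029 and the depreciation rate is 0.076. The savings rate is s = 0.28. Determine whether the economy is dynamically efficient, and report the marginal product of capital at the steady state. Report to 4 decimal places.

The effective depreciation rate is n + δ = 0.029 + 0.076 = 0.105.
Steady-state k*: s·k^0.39 = 0.105·k gives k* = (0.28/0.105)^(1/0.61) ≈ 4.9924.
MPK = 0.39·4.9924^(-0.61) ≈ 0.1462.
MPK > n+δ = 0.105, so the economy is dynamically efficient (under-saving).

dynamically efficient; MPK ≈ 0.1462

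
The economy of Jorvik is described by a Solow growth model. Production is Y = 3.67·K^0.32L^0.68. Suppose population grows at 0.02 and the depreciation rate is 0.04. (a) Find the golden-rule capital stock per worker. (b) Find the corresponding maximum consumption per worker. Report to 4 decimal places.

n + δ = 0.02 + 0.04 = 0.06.
Maximizing c = f(k) − (n+δ)·k gives f'(k) = n+δ, i.e. 0.32·3.67·k^(0.32−1) = 0.06, so k_gold = (0.32·3.67/0.06)^(1/0.68) ≈ 79.3427.
y_gold = 3.67·79.3427^0.32 ≈ 14.8768; c_gold = y_gold − 0.06·k_gold ≈ 10.1162.

(a) k_gold ≈ 79.3427; (b) c_gold ≈ 10.1162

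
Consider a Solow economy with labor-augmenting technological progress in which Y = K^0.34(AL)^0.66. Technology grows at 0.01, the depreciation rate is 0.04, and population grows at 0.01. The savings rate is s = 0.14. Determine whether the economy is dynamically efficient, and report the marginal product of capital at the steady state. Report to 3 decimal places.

dynamically efficient; MPK ≈ 0.146

Break-even investment rate: n + g + δ = 0.01 + 0.01 + 0.04 = 0.06.
Steady-state k*: s·k^0.34 = 0.06·k gives k* = (0.14/0.06)^(1/0.66) ≈ 3.6103.
MPK = 0.34·3.6103^(-0.66) ≈ 0.1457.
MPK > n+g+δ = 0.06, so the economy is dynamically efficient (under-saving).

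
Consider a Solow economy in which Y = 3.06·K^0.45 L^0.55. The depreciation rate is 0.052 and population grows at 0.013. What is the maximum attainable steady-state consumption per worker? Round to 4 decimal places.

c_gold ≈ 20.4649

n + δ = 0.013 + 0.052 = 0.065.
Golden rule sets MPK = n+δ: 0.45·3.06·k^(0.45−1) = 0.065, so k_gold = (0.45·3.06/0.065)^(1/0.55) ≈ 257.6004.
y_gold = 3.06·257.6004^0.45 ≈ 37.2089.
c_gold = y_gold − (n+δ)·k_gold = 37.2089 − 0.065·257.6004 ≈ 20.4649.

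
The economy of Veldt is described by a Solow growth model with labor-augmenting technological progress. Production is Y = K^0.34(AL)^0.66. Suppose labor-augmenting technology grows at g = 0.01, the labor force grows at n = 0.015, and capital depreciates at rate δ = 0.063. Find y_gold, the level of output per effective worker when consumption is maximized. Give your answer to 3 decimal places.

Capital per effective worker breaks even when investment replaces (n + g + δ)·k; here n + g + δ = 0.088.
At the golden rule the marginal product of capital equals n+g+δ: 0.34·k^(0.34−1) = 0.088. Solving, k_gold = (0.34/0.088)^(1/0.66) ≈ 7.7515.
Output: y_gold = k_gold^0.34 = 7.7515^0.34 ≈ 2.0063.

y_gold ≈ 2.006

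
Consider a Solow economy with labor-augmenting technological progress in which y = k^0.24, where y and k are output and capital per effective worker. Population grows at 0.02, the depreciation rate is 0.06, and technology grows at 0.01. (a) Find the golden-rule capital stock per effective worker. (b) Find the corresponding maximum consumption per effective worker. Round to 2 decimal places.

(a) k_gold ≈ 3.63; (b) c_gold ≈ 1.04

n + g + δ = 0.02 + 0.01 + 0.06 = 0.09.
Setting f'(k) = n+g+δ gives 0.24·k^(0.24−1) = 0.09, hence k_gold = (0.24/0.09)^(1/0.76) ≈ 3.6348.
y_gold = 3.6348^0.24 ≈ 1.3631; c_gold = y_gold − 0.09·k_gold ≈ 1.0359.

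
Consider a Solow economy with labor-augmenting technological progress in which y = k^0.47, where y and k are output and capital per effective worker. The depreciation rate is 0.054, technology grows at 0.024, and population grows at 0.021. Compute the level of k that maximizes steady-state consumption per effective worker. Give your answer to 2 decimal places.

Capital per effective worker breaks even when investment replaces (n + g + δ)·k; here n + g + δ = 0.099.
Setting f'(k) = n+g+δ gives 0.47·k^(0.47−1) = 0.099, hence k_gold = (0.47/0.099)^(1/0.53) ≈ 18.8949.

k_gold ≈ 18.89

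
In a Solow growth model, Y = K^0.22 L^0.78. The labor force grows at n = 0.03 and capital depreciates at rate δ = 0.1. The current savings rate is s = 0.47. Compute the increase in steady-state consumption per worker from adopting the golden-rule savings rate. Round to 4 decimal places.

Capital per worker breaks even when investment replaces (n + δ)·k; here n + δ = 0.13.
Current steady state (s = 0.47): k* = (0.47/0.13)^(1/0.78) ≈ 5.1950, y* = 5.1950^0.22 ≈ 1.4369, c* = (1−0.47)·1.4369 ≈ 0.7616.
Setting f'(k) = n+δ gives 0.22·k^(0.22−1) = 0.13, hence k_gold = (0.22/0.13)^(1/0.78) ≈ 1.9630.
y_gold = 1.9630^0.22 ≈ 1.1600, c_gold = y_gold − 0.13·k_gold ≈ 0.9048.
Gain: Δc = 0.9048 − 0.7616 ≈ 0.1432.

Δc ≈ 0.1432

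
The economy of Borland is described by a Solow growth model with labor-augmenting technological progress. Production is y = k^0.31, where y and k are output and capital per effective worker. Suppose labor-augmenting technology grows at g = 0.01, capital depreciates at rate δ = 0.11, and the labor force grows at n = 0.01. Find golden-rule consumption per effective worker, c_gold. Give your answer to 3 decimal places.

c_gold ≈ 1.020

The effective depreciation rate is n + g + δ = 0.01 + 0.01 + 0.11 = 0.13.
At the golden rule the marginal product of capital equals n+g+δ: 0.31·k^(0.31−1) = 0.13. Solving, k_gold = (0.31/0.13)^(1/0.69) ≈ 3.5236.
y_gold = 3.5236^0.31 ≈ 1.4776.
c_gold = y_gold − (n+g+δ)·k_gold = 1.4776 − 0.13·3.5236 ≈ 1.0196.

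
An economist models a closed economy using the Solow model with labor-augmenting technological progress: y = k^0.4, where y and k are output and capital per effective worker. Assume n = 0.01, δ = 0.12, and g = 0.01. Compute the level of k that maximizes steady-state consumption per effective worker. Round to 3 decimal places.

The effective depreciation rate is n + g + δ = 0.01 + 0.01 + 0.12 = 0.14.
Golden rule sets MPK = n+g+δ: 0.4·k^(0.4−1) = 0.14, so k_gold = (0.4/0.14)^(1/0.6) ≈ 5.7529.

k_gold ≈ 5.753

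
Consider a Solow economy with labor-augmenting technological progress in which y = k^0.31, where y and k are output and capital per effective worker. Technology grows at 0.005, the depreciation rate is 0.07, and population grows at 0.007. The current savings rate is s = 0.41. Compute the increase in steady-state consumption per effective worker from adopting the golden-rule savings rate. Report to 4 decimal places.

Δc ≈ 0.0382

Capital per effective worker breaks even when investment replaces (n + g + δ)·k; here n + g + δ = 0.082.
Current steady state (s = 0.41): k* = (0.41/0.082)^(1/0.69) ≈ 10.3039, y* = 10.3039^0.31 ≈ 2.0608, c* = (1−0.41)·2.0608 ≈ 1.2159.
Maximizing c = f(k) − (n+g+δ)·k gives f'(k) = n+g+δ, i.e. 0.31·k^(0.31−1) = 0.082, so k_gold = (0.31/0.082)^(1/0.69) ≈ 6.8711.
y_gold = 6.8711^0.31 ≈ 1.8175, c_gold = y_gold − 0.082·k_gold ≈ 1.2541.
Gain: Δc = 1.2541 − 1.2159 ≈ 0.0382.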